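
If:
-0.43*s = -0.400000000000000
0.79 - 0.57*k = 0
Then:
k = 1.39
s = 0.93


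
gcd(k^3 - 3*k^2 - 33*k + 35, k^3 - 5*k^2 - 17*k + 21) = k^2 - 8*k + 7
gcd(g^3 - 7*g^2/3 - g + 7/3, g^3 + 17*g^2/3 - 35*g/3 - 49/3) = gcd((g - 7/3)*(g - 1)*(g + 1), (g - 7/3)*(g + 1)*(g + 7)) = g^2 - 4*g/3 - 7/3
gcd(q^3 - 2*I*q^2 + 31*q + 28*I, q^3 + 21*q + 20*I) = q^2 + 5*I*q - 4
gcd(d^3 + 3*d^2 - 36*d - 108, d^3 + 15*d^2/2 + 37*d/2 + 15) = d + 3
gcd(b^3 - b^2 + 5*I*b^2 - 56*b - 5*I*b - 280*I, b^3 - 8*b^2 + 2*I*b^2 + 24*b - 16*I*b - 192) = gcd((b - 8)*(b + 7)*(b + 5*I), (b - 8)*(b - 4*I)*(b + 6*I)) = b - 8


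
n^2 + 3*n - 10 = (n - 2)*(n + 5)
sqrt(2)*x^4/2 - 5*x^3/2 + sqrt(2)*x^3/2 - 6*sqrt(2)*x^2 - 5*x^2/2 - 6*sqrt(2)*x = x*(x - 4*sqrt(2))*(x + 3*sqrt(2)/2)*(sqrt(2)*x/2 + sqrt(2)/2)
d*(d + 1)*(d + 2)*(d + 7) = d^4 + 10*d^3 + 23*d^2 + 14*d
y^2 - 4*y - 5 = (y - 5)*(y + 1)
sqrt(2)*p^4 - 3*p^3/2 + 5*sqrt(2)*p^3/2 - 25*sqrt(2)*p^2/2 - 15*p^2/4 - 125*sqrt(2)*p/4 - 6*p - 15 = (p + 5/2)*(p - 3*sqrt(2))*(p + 2*sqrt(2))*(sqrt(2)*p + 1/2)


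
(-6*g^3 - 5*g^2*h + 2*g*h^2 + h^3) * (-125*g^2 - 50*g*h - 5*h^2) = 750*g^5 + 925*g^4*h + 30*g^3*h^2 - 200*g^2*h^3 - 60*g*h^4 - 5*h^5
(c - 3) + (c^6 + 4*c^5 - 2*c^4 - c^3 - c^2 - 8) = c^6 + 4*c^5 - 2*c^4 - c^3 - c^2 + c - 11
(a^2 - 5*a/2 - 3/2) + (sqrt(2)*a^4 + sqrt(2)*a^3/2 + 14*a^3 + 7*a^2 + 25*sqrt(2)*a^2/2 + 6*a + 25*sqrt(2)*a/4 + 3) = sqrt(2)*a^4 + sqrt(2)*a^3/2 + 14*a^3 + 8*a^2 + 25*sqrt(2)*a^2/2 + 7*a/2 + 25*sqrt(2)*a/4 + 3/2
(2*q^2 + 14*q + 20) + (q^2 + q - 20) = 3*q^2 + 15*q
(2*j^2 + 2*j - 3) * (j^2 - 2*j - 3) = 2*j^4 - 2*j^3 - 13*j^2 + 9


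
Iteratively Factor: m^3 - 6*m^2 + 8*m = (m - 2)*(m^2 - 4*m) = m*(m - 2)*(m - 4)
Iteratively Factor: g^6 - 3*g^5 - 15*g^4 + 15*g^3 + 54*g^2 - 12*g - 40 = (g - 5)*(g^5 + 2*g^4 - 5*g^3 - 10*g^2 + 4*g + 8) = (g - 5)*(g + 2)*(g^4 - 5*g^2 + 4) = (g - 5)*(g - 1)*(g + 2)*(g^3 + g^2 - 4*g - 4) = (g - 5)*(g - 1)*(g + 2)^2*(g^2 - g - 2) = (g - 5)*(g - 2)*(g - 1)*(g + 2)^2*(g + 1)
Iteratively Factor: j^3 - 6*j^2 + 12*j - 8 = (j - 2)*(j^2 - 4*j + 4) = (j - 2)^2*(j - 2)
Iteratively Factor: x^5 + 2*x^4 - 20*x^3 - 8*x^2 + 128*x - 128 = (x - 2)*(x^4 + 4*x^3 - 12*x^2 - 32*x + 64) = (x - 2)^2*(x^3 + 6*x^2 - 32) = (x - 2)^2*(x + 4)*(x^2 + 2*x - 8) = (x - 2)^3*(x + 4)*(x + 4)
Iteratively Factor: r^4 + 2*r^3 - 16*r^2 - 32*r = (r)*(r^3 + 2*r^2 - 16*r - 32) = r*(r + 2)*(r^2 - 16) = r*(r - 4)*(r + 2)*(r + 4)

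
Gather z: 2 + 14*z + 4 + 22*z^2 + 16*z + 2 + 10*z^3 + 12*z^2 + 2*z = 10*z^3 + 34*z^2 + 32*z + 8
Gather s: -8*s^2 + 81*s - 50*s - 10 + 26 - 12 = -8*s^2 + 31*s + 4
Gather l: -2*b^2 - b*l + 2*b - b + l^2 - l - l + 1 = -2*b^2 + b + l^2 + l*(-b - 2) + 1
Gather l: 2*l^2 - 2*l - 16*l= 2*l^2 - 18*l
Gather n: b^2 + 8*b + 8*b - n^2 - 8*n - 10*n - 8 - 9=b^2 + 16*b - n^2 - 18*n - 17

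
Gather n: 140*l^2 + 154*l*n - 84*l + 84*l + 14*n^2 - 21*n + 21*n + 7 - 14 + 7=140*l^2 + 154*l*n + 14*n^2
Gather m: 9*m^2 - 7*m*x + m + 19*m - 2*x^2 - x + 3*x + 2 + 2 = 9*m^2 + m*(20 - 7*x) - 2*x^2 + 2*x + 4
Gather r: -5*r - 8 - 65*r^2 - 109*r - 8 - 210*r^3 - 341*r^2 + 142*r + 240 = -210*r^3 - 406*r^2 + 28*r + 224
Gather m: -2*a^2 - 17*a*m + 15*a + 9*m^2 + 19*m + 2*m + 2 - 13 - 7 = -2*a^2 + 15*a + 9*m^2 + m*(21 - 17*a) - 18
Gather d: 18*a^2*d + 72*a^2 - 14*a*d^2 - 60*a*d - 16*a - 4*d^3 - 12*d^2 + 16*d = 72*a^2 - 16*a - 4*d^3 + d^2*(-14*a - 12) + d*(18*a^2 - 60*a + 16)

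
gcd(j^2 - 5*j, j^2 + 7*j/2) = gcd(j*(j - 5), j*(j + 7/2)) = j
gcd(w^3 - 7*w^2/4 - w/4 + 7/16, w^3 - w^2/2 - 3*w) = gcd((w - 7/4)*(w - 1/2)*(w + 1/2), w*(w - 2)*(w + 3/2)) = 1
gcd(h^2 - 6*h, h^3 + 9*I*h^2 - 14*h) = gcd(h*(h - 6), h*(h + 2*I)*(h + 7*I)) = h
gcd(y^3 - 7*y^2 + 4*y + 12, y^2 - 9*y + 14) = y - 2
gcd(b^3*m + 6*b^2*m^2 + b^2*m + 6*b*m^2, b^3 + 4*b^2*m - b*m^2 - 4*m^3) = 1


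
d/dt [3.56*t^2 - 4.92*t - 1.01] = 7.12*t - 4.92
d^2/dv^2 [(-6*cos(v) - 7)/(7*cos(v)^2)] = (-15*cos(v) + 28*cos(2*v) + 3*cos(3*v) - 56)/(14*cos(v)^4)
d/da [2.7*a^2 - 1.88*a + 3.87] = 5.4*a - 1.88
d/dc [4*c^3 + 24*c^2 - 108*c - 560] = 12*c^2 + 48*c - 108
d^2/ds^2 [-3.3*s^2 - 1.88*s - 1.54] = -6.60000000000000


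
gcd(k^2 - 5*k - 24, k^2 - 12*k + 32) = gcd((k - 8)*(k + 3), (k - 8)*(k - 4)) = k - 8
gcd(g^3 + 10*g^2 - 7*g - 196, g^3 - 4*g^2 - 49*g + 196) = g^2 + 3*g - 28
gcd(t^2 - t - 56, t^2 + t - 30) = 1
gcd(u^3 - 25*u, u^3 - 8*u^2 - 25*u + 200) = u^2 - 25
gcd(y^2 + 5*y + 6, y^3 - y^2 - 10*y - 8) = y + 2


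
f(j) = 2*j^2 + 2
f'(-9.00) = -36.00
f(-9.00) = 164.00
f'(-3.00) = -12.00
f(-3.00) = 20.00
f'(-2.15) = -8.60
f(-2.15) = 11.24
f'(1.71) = 6.84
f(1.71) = 7.85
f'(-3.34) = -13.36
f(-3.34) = 24.31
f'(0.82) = 3.28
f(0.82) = 3.34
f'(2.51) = 10.04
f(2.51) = 14.60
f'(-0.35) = -1.40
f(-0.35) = 2.24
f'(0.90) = 3.60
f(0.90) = 3.62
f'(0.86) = 3.44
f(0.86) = 3.48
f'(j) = 4*j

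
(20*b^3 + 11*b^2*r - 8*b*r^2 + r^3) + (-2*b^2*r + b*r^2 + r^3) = 20*b^3 + 9*b^2*r - 7*b*r^2 + 2*r^3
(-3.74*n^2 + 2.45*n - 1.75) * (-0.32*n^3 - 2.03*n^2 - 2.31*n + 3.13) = 1.1968*n^5 + 6.8082*n^4 + 4.2259*n^3 - 13.8132*n^2 + 11.711*n - 5.4775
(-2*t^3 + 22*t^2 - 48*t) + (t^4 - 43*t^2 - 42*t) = t^4 - 2*t^3 - 21*t^2 - 90*t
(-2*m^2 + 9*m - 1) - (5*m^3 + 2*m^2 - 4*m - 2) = -5*m^3 - 4*m^2 + 13*m + 1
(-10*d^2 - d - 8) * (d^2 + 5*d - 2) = -10*d^4 - 51*d^3 + 7*d^2 - 38*d + 16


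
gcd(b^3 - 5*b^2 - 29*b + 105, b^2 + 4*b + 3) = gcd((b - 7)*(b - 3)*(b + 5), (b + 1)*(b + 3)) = 1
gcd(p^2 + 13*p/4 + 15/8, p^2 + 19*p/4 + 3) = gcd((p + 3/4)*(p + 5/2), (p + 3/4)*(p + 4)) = p + 3/4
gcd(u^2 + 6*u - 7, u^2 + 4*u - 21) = u + 7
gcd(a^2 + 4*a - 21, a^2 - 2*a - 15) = 1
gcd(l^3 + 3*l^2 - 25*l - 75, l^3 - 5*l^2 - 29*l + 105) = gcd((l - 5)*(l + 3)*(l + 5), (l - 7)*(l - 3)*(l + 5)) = l + 5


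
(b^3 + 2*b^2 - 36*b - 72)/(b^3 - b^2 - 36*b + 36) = (b + 2)/(b - 1)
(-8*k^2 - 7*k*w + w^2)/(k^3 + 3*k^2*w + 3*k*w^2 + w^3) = (-8*k + w)/(k^2 + 2*k*w + w^2)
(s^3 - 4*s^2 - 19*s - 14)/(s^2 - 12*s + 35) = (s^2 + 3*s + 2)/(s - 5)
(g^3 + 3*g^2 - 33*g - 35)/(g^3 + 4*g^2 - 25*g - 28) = (g - 5)/(g - 4)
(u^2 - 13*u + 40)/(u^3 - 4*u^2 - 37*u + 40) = (u - 5)/(u^2 + 4*u - 5)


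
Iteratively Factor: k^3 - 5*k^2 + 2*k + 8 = (k - 2)*(k^2 - 3*k - 4) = (k - 2)*(k + 1)*(k - 4)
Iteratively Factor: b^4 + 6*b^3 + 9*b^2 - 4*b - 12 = (b - 1)*(b^3 + 7*b^2 + 16*b + 12) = (b - 1)*(b + 2)*(b^2 + 5*b + 6) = (b - 1)*(b + 2)^2*(b + 3)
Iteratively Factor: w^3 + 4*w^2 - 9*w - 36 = (w + 4)*(w^2 - 9) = (w - 3)*(w + 4)*(w + 3)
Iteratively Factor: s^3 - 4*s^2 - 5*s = (s + 1)*(s^2 - 5*s) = s*(s + 1)*(s - 5)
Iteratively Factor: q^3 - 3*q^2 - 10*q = (q - 5)*(q^2 + 2*q) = (q - 5)*(q + 2)*(q)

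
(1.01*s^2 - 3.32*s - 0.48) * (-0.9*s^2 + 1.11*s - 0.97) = -0.909*s^4 + 4.1091*s^3 - 4.2329*s^2 + 2.6876*s + 0.4656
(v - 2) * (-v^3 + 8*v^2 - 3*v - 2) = -v^4 + 10*v^3 - 19*v^2 + 4*v + 4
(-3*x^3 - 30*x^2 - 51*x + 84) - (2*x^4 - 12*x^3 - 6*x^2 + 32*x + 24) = -2*x^4 + 9*x^3 - 24*x^2 - 83*x + 60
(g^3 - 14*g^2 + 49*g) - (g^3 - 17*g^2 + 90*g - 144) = 3*g^2 - 41*g + 144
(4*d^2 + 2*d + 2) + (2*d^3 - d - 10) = 2*d^3 + 4*d^2 + d - 8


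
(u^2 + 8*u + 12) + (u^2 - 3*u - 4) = 2*u^2 + 5*u + 8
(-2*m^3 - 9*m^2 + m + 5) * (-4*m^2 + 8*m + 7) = 8*m^5 + 20*m^4 - 90*m^3 - 75*m^2 + 47*m + 35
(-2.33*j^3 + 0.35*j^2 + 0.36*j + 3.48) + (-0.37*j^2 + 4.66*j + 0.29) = -2.33*j^3 - 0.02*j^2 + 5.02*j + 3.77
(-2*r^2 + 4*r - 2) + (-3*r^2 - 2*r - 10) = -5*r^2 + 2*r - 12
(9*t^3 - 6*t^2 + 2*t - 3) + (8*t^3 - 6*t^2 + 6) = 17*t^3 - 12*t^2 + 2*t + 3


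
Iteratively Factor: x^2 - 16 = (x + 4)*(x - 4)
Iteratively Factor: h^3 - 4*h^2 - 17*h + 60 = (h + 4)*(h^2 - 8*h + 15) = (h - 3)*(h + 4)*(h - 5)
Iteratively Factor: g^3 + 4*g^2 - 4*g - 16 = (g + 4)*(g^2 - 4) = (g - 2)*(g + 4)*(g + 2)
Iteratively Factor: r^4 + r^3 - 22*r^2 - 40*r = (r + 4)*(r^3 - 3*r^2 - 10*r) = r*(r + 4)*(r^2 - 3*r - 10) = r*(r - 5)*(r + 4)*(r + 2)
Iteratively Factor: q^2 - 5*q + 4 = (q - 1)*(q - 4)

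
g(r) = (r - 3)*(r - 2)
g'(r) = 2*r - 5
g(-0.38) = 8.04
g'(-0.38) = -5.76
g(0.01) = 5.95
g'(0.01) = -4.98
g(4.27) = 2.88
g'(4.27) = 3.54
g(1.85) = 0.17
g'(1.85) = -1.30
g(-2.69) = 26.69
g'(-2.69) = -10.38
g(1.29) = 1.21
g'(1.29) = -2.42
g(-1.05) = 12.35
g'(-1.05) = -7.10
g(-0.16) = 6.83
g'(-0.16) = -5.32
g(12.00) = 90.00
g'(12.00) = 19.00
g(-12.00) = 210.00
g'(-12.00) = -29.00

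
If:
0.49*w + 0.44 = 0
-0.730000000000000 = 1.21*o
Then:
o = -0.60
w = -0.90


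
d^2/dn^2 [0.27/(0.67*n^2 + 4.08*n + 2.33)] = (-0.242406*n^2 - 1.476144*n + 0.27*(1.34*n + 4.08)*(2.68*n + 8.16) - 0.842994)/(0.67*n^2 + 4.08*n + 2.33)^3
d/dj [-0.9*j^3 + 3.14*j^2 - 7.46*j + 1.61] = -2.7*j^2 + 6.28*j - 7.46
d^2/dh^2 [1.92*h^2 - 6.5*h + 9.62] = 3.84000000000000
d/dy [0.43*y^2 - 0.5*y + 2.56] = 0.86*y - 0.5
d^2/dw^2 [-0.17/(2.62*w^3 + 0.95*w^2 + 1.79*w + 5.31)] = ((2.6724*w + 0.323)*(2.62*w^3 + 0.95*w^2 + 1.79*w + 5.31) - 0.17*(7.86*w^2 + 1.9*w + 1.79)*(15.72*w^2 + 3.8*w + 3.58))/(2.62*w^3 + 0.95*w^2 + 1.79*w + 5.31)^3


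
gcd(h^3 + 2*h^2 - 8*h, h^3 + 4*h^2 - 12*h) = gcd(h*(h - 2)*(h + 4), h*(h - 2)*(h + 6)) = h^2 - 2*h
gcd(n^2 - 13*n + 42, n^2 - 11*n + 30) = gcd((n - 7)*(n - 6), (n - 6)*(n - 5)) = n - 6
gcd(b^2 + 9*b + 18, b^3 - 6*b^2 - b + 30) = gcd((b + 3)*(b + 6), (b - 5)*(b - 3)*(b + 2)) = 1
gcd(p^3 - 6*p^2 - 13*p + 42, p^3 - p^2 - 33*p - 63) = p^2 - 4*p - 21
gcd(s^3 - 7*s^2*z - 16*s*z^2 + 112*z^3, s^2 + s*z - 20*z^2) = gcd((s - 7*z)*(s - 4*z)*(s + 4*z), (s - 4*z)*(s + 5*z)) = -s + 4*z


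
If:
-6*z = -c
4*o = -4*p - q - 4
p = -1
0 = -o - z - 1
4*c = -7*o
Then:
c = 42/17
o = -24/17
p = -1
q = 96/17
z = 7/17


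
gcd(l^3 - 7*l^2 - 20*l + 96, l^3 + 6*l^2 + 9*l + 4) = l + 4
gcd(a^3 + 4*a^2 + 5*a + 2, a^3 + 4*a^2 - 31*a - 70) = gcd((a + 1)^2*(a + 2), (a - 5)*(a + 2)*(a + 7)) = a + 2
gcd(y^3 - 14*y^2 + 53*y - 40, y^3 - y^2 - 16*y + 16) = y - 1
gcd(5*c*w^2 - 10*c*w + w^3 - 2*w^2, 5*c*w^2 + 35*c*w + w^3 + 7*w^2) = 5*c*w + w^2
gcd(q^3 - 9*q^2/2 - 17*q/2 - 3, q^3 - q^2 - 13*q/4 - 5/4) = q^2 + 3*q/2 + 1/2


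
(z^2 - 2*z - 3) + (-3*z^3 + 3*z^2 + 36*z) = -3*z^3 + 4*z^2 + 34*z - 3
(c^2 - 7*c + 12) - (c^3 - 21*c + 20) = -c^3 + c^2 + 14*c - 8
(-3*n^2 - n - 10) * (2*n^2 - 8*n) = -6*n^4 + 22*n^3 - 12*n^2 + 80*n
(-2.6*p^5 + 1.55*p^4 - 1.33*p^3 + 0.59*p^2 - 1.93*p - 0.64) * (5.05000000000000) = -13.13*p^5 + 7.8275*p^4 - 6.7165*p^3 + 2.9795*p^2 - 9.7465*p - 3.232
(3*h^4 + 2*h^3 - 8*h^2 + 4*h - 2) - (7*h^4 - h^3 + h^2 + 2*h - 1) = -4*h^4 + 3*h^3 - 9*h^2 + 2*h - 1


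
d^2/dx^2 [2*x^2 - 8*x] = 4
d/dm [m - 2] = 1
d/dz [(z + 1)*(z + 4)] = 2*z + 5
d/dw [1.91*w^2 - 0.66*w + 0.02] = 3.82*w - 0.66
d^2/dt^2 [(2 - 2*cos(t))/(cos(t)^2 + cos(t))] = 2*(-2*(cos(t) - 1)*(2*cos(t) + 1)^2*sin(t)^2 + (cos(t) + 1)^2*cos(t)^3 + (cos(t) + 1)*(2*cos(t) + cos(2*t) - 4*cos(3*t) + 1)*cos(t)/2)/((cos(t) + 1)^3*cos(t)^3)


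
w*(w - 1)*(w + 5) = w^3 + 4*w^2 - 5*w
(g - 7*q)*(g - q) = g^2 - 8*g*q + 7*q^2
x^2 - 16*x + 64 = (x - 8)^2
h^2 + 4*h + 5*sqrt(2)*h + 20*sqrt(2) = (h + 4)*(h + 5*sqrt(2))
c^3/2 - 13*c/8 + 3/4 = (c/2 + 1)*(c - 3/2)*(c - 1/2)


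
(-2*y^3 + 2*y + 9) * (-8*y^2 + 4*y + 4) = 16*y^5 - 8*y^4 - 24*y^3 - 64*y^2 + 44*y + 36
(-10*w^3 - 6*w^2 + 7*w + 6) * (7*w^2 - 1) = -70*w^5 - 42*w^4 + 59*w^3 + 48*w^2 - 7*w - 6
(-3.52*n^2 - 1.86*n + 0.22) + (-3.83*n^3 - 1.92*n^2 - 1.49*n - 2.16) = -3.83*n^3 - 5.44*n^2 - 3.35*n - 1.94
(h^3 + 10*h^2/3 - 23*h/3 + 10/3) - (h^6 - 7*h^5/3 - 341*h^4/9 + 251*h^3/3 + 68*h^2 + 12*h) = -h^6 + 7*h^5/3 + 341*h^4/9 - 248*h^3/3 - 194*h^2/3 - 59*h/3 + 10/3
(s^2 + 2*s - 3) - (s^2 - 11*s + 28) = 13*s - 31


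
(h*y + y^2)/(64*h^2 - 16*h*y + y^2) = y*(h + y)/(64*h^2 - 16*h*y + y^2)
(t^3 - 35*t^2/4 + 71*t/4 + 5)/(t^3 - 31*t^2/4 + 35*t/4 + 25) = (4*t + 1)/(4*t + 5)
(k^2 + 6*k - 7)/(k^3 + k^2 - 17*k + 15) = (k + 7)/(k^2 + 2*k - 15)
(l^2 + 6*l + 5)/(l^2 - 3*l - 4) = (l + 5)/(l - 4)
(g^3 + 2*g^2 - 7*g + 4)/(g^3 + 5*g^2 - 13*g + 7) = (g + 4)/(g + 7)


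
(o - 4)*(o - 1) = o^2 - 5*o + 4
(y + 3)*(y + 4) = y^2 + 7*y + 12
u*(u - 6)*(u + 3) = u^3 - 3*u^2 - 18*u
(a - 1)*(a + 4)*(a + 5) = a^3 + 8*a^2 + 11*a - 20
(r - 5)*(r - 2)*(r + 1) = r^3 - 6*r^2 + 3*r + 10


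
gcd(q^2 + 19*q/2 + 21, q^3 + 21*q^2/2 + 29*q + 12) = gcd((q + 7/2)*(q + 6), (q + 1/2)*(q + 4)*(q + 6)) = q + 6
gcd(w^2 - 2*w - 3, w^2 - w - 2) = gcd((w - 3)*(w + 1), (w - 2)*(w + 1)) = w + 1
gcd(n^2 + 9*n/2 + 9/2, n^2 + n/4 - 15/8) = n + 3/2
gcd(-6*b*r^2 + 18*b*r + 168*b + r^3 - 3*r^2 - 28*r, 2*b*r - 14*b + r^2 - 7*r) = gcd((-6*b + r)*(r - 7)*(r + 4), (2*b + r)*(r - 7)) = r - 7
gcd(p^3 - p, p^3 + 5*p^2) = p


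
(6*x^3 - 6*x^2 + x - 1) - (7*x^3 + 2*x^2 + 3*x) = -x^3 - 8*x^2 - 2*x - 1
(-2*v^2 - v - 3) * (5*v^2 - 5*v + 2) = -10*v^4 + 5*v^3 - 14*v^2 + 13*v - 6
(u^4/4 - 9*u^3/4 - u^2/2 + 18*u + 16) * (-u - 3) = -u^5/4 + 3*u^4/2 + 29*u^3/4 - 33*u^2/2 - 70*u - 48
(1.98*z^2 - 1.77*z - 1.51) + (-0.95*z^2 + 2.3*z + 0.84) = 1.03*z^2 + 0.53*z - 0.67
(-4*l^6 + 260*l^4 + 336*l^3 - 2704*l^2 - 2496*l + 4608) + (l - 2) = -4*l^6 + 260*l^4 + 336*l^3 - 2704*l^2 - 2495*l + 4606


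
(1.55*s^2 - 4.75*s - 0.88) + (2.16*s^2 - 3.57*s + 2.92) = 3.71*s^2 - 8.32*s + 2.04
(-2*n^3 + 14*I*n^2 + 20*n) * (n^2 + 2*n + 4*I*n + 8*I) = -2*n^5 - 4*n^4 + 6*I*n^4 - 36*n^3 + 12*I*n^3 - 72*n^2 + 80*I*n^2 + 160*I*n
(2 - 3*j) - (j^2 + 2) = -j^2 - 3*j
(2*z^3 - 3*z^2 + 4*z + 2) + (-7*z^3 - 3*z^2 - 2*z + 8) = -5*z^3 - 6*z^2 + 2*z + 10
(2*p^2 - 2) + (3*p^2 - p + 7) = 5*p^2 - p + 5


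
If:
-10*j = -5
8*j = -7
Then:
No Solution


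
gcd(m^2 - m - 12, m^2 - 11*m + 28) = m - 4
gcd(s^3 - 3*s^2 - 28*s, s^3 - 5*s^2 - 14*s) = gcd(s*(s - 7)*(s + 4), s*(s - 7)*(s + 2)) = s^2 - 7*s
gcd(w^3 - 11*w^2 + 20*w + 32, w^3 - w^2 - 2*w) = w + 1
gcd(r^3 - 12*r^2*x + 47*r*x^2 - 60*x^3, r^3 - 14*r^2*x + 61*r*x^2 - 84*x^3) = r^2 - 7*r*x + 12*x^2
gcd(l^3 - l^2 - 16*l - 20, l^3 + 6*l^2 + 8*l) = l + 2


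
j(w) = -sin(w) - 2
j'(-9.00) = 0.91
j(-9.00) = -1.59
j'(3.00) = 0.99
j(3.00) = -2.14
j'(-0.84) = -0.67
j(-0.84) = -1.26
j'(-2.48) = 0.79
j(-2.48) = -1.39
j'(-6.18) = -0.99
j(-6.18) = -2.10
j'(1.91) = 0.33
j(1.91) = -2.94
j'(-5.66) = -0.81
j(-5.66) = -2.58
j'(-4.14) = 0.54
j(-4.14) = -2.84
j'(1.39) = -0.18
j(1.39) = -2.98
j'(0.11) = -0.99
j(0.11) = -2.11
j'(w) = -cos(w)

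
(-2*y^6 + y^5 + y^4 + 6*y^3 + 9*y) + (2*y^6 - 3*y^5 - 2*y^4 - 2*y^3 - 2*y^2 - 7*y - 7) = -2*y^5 - y^4 + 4*y^3 - 2*y^2 + 2*y - 7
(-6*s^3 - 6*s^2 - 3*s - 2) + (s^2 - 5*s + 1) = -6*s^3 - 5*s^2 - 8*s - 1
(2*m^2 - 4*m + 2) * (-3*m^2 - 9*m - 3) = -6*m^4 - 6*m^3 + 24*m^2 - 6*m - 6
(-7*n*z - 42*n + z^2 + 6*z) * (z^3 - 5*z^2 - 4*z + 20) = -7*n*z^4 - 7*n*z^3 + 238*n*z^2 + 28*n*z - 840*n + z^5 + z^4 - 34*z^3 - 4*z^2 + 120*z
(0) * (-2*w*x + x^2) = 0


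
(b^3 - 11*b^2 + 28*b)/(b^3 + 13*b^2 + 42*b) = (b^2 - 11*b + 28)/(b^2 + 13*b + 42)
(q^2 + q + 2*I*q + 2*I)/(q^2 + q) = (q + 2*I)/q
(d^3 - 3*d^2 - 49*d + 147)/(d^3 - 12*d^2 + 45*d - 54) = (d^2 - 49)/(d^2 - 9*d + 18)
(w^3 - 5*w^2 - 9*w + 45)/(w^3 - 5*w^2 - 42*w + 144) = (w^2 - 2*w - 15)/(w^2 - 2*w - 48)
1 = 1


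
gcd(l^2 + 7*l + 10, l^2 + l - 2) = l + 2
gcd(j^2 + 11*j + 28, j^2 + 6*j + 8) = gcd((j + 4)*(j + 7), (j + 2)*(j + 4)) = j + 4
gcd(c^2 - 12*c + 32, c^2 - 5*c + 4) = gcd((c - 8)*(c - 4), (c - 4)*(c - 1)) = c - 4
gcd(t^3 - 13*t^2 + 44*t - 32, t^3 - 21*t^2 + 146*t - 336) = t - 8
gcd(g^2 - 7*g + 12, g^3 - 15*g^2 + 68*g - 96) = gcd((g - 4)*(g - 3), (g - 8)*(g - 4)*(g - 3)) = g^2 - 7*g + 12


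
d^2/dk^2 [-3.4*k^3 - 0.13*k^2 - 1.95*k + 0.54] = -20.4*k - 0.26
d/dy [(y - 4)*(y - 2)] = 2*y - 6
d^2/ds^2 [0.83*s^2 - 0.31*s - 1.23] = 1.66000000000000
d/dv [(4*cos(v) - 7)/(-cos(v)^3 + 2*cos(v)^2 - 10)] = (-34*cos(v) + 29*cos(2*v)/2 - 2*cos(3*v) + 109/2)*sin(v)/(cos(v)^3 - 2*cos(v)^2 + 10)^2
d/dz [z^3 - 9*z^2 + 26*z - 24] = 3*z^2 - 18*z + 26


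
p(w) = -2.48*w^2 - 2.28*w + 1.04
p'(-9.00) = 42.36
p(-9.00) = -179.32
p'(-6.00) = 27.48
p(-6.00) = -74.56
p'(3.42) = -19.24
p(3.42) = -35.76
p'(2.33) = -13.84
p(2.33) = -17.74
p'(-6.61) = 30.51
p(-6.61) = -92.25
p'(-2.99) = 12.55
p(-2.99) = -14.31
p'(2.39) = -14.13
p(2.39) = -18.58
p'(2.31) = -13.74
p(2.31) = -17.46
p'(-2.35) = 9.38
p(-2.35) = -7.30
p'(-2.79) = 11.56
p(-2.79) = -11.90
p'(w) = -4.96*w - 2.28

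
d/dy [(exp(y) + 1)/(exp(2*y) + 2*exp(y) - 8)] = (-2*(exp(y) + 1)^2 + exp(2*y) + 2*exp(y) - 8)*exp(y)/(exp(2*y) + 2*exp(y) - 8)^2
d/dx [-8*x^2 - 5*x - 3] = -16*x - 5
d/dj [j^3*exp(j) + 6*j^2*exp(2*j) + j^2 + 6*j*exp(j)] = j^3*exp(j) + 12*j^2*exp(2*j) + 3*j^2*exp(j) + 12*j*exp(2*j) + 6*j*exp(j) + 2*j + 6*exp(j)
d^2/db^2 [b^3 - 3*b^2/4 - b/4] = 6*b - 3/2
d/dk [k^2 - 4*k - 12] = 2*k - 4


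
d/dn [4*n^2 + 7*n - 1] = 8*n + 7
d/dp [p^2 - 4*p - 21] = 2*p - 4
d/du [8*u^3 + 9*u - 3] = 24*u^2 + 9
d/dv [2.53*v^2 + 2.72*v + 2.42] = 5.06*v + 2.72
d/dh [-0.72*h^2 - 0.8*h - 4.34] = -1.44*h - 0.8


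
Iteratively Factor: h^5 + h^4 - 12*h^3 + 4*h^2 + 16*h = (h - 2)*(h^4 + 3*h^3 - 6*h^2 - 8*h) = (h - 2)^2*(h^3 + 5*h^2 + 4*h) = (h - 2)^2*(h + 1)*(h^2 + 4*h) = h*(h - 2)^2*(h + 1)*(h + 4)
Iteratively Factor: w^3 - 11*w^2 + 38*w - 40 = (w - 2)*(w^2 - 9*w + 20) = (w - 5)*(w - 2)*(w - 4)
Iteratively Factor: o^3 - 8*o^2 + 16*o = (o)*(o^2 - 8*o + 16) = o*(o - 4)*(o - 4)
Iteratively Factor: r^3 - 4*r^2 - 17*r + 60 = (r + 4)*(r^2 - 8*r + 15) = (r - 3)*(r + 4)*(r - 5)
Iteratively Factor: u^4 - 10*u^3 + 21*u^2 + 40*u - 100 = (u - 2)*(u^3 - 8*u^2 + 5*u + 50) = (u - 2)*(u + 2)*(u^2 - 10*u + 25) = (u - 5)*(u - 2)*(u + 2)*(u - 5)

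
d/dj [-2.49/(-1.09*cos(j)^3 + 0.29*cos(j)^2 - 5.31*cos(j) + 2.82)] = (8.1423*cos(j)^2 - 1.4442*cos(j) + 13.2219)*sin(j)/(1.09*cos(j)^3 - 0.29*cos(j)^2 + 5.31*cos(j) - 2.82)^2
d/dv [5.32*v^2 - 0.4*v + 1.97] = 10.64*v - 0.4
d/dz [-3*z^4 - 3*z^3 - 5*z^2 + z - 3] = -12*z^3 - 9*z^2 - 10*z + 1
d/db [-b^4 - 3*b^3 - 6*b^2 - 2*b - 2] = -4*b^3 - 9*b^2 - 12*b - 2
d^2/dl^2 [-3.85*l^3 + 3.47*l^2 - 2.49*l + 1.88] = 6.94 - 23.1*l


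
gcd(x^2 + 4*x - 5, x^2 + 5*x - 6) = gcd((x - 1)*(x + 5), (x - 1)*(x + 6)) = x - 1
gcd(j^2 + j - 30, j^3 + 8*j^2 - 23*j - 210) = j^2 + j - 30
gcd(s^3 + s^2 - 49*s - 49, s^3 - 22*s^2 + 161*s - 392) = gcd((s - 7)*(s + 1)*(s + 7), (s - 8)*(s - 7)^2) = s - 7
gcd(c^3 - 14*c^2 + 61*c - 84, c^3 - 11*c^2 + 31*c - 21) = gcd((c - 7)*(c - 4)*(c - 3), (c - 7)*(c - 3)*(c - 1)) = c^2 - 10*c + 21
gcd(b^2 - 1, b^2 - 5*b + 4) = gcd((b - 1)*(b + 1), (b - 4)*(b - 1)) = b - 1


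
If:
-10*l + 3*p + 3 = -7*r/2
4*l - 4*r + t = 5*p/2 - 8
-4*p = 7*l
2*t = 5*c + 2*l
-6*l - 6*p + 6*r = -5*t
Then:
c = -376/195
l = 32/39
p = -56/39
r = 106/39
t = -4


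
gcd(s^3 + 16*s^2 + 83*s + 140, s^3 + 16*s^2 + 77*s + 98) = s + 7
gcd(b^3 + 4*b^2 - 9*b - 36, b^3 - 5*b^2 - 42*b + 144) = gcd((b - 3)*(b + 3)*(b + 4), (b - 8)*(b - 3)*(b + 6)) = b - 3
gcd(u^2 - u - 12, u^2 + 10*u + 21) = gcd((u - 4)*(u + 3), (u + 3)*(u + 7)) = u + 3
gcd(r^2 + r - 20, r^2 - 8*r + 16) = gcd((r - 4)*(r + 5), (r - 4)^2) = r - 4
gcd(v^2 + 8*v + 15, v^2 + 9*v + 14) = 1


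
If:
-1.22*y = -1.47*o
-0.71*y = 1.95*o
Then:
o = 0.00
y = 0.00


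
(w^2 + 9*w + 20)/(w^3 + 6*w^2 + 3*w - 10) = (w + 4)/(w^2 + w - 2)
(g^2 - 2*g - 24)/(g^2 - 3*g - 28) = (g - 6)/(g - 7)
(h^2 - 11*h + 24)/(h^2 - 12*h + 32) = (h - 3)/(h - 4)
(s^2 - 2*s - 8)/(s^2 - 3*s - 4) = (s + 2)/(s + 1)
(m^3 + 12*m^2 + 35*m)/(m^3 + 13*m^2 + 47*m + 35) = m/(m + 1)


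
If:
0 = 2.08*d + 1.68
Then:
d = -0.81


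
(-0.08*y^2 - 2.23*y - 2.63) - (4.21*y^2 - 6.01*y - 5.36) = -4.29*y^2 + 3.78*y + 2.73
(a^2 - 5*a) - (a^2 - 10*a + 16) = 5*a - 16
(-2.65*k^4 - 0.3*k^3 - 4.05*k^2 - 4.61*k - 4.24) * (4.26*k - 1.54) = -11.289*k^5 + 2.803*k^4 - 16.791*k^3 - 13.4016*k^2 - 10.963*k + 6.5296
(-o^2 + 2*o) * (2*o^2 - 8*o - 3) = -2*o^4 + 12*o^3 - 13*o^2 - 6*o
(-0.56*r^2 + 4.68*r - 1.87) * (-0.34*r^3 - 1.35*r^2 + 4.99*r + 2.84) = 0.1904*r^5 - 0.8352*r^4 - 8.4766*r^3 + 24.2873*r^2 + 3.9599*r - 5.3108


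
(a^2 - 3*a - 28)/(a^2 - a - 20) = (a - 7)/(a - 5)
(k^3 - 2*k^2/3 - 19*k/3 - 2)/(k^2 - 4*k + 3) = (3*k^2 + 7*k + 2)/(3*(k - 1))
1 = 1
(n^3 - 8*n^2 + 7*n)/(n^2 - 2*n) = (n^2 - 8*n + 7)/(n - 2)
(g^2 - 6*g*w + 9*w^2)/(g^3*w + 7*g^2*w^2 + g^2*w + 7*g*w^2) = (g^2 - 6*g*w + 9*w^2)/(g*w*(g^2 + 7*g*w + g + 7*w))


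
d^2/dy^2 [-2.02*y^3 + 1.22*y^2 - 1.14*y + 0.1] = 2.44 - 12.12*y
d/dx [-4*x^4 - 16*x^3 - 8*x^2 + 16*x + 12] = -16*x^3 - 48*x^2 - 16*x + 16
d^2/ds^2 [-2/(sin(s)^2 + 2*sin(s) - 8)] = 4*(2*sin(s)^4 + 3*sin(s)^3 + 15*sin(s)^2 + 2*sin(s) - 12)/(sin(s)^2 + 2*sin(s) - 8)^3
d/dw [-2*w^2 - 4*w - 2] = -4*w - 4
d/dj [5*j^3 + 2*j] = 15*j^2 + 2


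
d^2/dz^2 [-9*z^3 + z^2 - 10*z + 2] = 2 - 54*z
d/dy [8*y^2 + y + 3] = 16*y + 1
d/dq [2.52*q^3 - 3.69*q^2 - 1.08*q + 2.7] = 7.56*q^2 - 7.38*q - 1.08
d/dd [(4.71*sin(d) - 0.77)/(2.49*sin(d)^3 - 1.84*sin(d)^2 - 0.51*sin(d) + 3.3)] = (-23.4558*sin(d)^3 + 14.4183*sin(d)^2 - 2.8336*sin(d) + 15.1503)*cos(d)/(6.2001*sin(d)^6 - 9.1632*sin(d)^5 + 0.8458*sin(d)^4 + 18.3108*sin(d)^3 - 11.8839*sin(d)^2 - 3.366*sin(d) + 10.89)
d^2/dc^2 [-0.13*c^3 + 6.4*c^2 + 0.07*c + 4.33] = 12.8 - 0.78*c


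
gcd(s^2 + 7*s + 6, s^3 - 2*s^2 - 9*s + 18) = 1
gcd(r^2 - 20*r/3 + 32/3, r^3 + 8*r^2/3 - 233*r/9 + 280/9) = r - 8/3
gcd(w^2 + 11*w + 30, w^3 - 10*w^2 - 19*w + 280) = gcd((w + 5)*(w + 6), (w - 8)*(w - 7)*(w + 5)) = w + 5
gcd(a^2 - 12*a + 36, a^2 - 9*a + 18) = a - 6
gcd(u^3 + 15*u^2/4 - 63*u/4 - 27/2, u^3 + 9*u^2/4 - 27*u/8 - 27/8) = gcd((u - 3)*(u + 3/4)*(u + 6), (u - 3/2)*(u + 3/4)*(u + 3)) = u + 3/4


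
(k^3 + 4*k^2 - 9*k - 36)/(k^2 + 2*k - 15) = (k^2 + 7*k + 12)/(k + 5)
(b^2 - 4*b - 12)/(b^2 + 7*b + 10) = (b - 6)/(b + 5)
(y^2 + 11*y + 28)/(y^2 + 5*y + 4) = (y + 7)/(y + 1)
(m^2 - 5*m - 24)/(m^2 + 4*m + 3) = (m - 8)/(m + 1)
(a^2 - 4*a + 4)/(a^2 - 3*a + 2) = (a - 2)/(a - 1)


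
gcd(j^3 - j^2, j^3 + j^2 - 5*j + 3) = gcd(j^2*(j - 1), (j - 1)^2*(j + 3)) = j - 1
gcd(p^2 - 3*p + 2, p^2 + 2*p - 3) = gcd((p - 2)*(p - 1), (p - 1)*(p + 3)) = p - 1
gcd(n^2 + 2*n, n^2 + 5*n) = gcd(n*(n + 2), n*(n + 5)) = n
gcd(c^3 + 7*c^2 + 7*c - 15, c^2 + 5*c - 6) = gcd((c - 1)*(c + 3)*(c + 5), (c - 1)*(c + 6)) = c - 1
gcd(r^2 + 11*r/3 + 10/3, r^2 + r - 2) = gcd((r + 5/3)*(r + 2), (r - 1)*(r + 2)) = r + 2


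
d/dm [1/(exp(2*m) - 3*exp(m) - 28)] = (3 - 2*exp(m))*exp(m)/(-exp(2*m) + 3*exp(m) + 28)^2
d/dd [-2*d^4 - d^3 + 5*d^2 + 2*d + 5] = -8*d^3 - 3*d^2 + 10*d + 2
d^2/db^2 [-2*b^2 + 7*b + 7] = -4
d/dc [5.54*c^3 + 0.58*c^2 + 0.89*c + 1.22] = 16.62*c^2 + 1.16*c + 0.89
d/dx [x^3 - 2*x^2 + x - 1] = 3*x^2 - 4*x + 1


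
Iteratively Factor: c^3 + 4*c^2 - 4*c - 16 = (c + 2)*(c^2 + 2*c - 8) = (c - 2)*(c + 2)*(c + 4)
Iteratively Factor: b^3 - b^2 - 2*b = (b - 2)*(b^2 + b) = (b - 2)*(b + 1)*(b)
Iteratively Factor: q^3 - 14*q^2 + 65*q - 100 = (q - 4)*(q^2 - 10*q + 25) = (q - 5)*(q - 4)*(q - 5)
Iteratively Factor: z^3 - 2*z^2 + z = (z - 1)*(z^2 - z) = z*(z - 1)*(z - 1)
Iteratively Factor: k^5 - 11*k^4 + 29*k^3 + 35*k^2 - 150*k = (k + 2)*(k^4 - 13*k^3 + 55*k^2 - 75*k) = (k - 5)*(k + 2)*(k^3 - 8*k^2 + 15*k) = k*(k - 5)*(k + 2)*(k^2 - 8*k + 15) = k*(k - 5)*(k - 3)*(k + 2)*(k - 5)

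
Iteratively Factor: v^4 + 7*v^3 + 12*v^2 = (v + 4)*(v^3 + 3*v^2) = v*(v + 4)*(v^2 + 3*v) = v^2*(v + 4)*(v + 3)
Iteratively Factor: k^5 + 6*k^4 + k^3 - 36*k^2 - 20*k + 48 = (k - 1)*(k^4 + 7*k^3 + 8*k^2 - 28*k - 48) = (k - 1)*(k + 4)*(k^3 + 3*k^2 - 4*k - 12) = (k - 1)*(k + 2)*(k + 4)*(k^2 + k - 6) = (k - 2)*(k - 1)*(k + 2)*(k + 4)*(k + 3)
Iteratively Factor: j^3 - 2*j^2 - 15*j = (j)*(j^2 - 2*j - 15) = j*(j - 5)*(j + 3)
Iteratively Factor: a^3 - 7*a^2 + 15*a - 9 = (a - 1)*(a^2 - 6*a + 9) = (a - 3)*(a - 1)*(a - 3)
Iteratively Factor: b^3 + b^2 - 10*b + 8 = (b + 4)*(b^2 - 3*b + 2) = (b - 2)*(b + 4)*(b - 1)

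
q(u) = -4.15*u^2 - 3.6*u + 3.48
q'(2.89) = -27.59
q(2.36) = -28.13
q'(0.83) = -10.49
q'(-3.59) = 26.20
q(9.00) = -365.07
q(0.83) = -2.37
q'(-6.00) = 46.20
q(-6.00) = -124.32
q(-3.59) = -37.08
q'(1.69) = -17.63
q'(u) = -8.3*u - 3.6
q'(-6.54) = 50.68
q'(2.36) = -23.19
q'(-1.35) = 7.60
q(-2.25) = -9.43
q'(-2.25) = 15.08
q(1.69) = -14.46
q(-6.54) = -150.48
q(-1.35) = 0.78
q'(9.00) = -78.30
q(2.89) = -41.59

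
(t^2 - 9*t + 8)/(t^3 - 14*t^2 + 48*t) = (t - 1)/(t*(t - 6))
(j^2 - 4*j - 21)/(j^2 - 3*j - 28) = (j + 3)/(j + 4)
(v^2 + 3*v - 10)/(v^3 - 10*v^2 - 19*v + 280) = (v - 2)/(v^2 - 15*v + 56)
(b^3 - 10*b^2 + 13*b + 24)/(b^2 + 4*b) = (b^3 - 10*b^2 + 13*b + 24)/(b*(b + 4))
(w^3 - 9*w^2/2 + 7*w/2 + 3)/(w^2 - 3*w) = w - 3/2 - 1/w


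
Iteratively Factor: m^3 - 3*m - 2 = (m + 1)*(m^2 - m - 2) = (m + 1)^2*(m - 2)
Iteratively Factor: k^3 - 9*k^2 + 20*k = (k - 4)*(k^2 - 5*k) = k*(k - 4)*(k - 5)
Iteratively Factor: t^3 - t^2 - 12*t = (t)*(t^2 - t - 12) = t*(t + 3)*(t - 4)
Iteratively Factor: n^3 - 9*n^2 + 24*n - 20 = (n - 2)*(n^2 - 7*n + 10) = (n - 5)*(n - 2)*(n - 2)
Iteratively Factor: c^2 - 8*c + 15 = (c - 3)*(c - 5)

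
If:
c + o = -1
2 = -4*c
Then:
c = -1/2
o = -1/2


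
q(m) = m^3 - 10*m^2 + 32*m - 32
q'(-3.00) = 119.00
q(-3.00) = -245.00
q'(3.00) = -1.00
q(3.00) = 1.00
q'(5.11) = 8.14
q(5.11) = 3.83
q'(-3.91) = 156.06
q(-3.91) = -369.78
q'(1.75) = 6.19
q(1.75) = -1.27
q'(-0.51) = 42.98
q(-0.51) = -51.05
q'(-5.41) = 228.00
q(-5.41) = -656.14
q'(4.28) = 1.36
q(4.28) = 0.18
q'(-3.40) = 134.68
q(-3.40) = -295.70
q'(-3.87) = 154.33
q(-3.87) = -363.57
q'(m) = 3*m^2 - 20*m + 32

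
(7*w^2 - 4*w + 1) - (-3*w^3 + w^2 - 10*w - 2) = 3*w^3 + 6*w^2 + 6*w + 3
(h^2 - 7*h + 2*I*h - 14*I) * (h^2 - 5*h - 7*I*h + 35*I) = h^4 - 12*h^3 - 5*I*h^3 + 49*h^2 + 60*I*h^2 - 168*h - 175*I*h + 490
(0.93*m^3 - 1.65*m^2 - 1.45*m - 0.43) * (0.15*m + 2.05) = 0.1395*m^4 + 1.659*m^3 - 3.6*m^2 - 3.037*m - 0.8815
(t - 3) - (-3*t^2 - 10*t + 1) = 3*t^2 + 11*t - 4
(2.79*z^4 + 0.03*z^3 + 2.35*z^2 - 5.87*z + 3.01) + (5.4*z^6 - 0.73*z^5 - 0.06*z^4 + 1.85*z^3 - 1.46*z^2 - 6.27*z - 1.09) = 5.4*z^6 - 0.73*z^5 + 2.73*z^4 + 1.88*z^3 + 0.89*z^2 - 12.14*z + 1.92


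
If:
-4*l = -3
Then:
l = 3/4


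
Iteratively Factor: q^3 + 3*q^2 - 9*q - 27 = (q + 3)*(q^2 - 9) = (q - 3)*(q + 3)*(q + 3)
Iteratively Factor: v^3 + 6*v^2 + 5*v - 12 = (v + 3)*(v^2 + 3*v - 4) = (v + 3)*(v + 4)*(v - 1)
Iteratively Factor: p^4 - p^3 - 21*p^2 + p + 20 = (p + 4)*(p^3 - 5*p^2 - p + 5) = (p - 5)*(p + 4)*(p^2 - 1) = (p - 5)*(p + 1)*(p + 4)*(p - 1)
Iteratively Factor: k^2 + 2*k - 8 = (k - 2)*(k + 4)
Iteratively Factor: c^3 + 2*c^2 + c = (c + 1)*(c^2 + c) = c*(c + 1)*(c + 1)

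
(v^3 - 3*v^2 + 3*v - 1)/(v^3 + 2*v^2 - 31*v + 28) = (v^2 - 2*v + 1)/(v^2 + 3*v - 28)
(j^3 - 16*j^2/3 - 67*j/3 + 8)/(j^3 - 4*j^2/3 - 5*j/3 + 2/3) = (j^2 - 5*j - 24)/(j^2 - j - 2)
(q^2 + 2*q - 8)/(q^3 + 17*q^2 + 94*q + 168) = (q - 2)/(q^2 + 13*q + 42)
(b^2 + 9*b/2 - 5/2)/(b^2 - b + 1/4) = 2*(b + 5)/(2*b - 1)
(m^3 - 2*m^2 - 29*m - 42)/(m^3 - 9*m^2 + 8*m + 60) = (m^2 - 4*m - 21)/(m^2 - 11*m + 30)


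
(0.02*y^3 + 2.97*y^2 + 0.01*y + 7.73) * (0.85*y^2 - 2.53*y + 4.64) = 0.017*y^5 + 2.4739*y^4 - 7.4128*y^3 + 20.326*y^2 - 19.5105*y + 35.8672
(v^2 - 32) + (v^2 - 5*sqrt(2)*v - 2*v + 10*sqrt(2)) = 2*v^2 - 5*sqrt(2)*v - 2*v - 32 + 10*sqrt(2)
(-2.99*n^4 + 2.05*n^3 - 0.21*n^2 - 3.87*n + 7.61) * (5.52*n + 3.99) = -16.5048*n^5 - 0.614100000000002*n^4 + 7.0203*n^3 - 22.2003*n^2 + 26.5659*n + 30.3639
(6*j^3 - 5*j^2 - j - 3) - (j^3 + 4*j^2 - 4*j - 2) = 5*j^3 - 9*j^2 + 3*j - 1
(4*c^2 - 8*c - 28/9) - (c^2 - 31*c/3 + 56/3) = 3*c^2 + 7*c/3 - 196/9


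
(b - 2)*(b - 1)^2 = b^3 - 4*b^2 + 5*b - 2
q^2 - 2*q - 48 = (q - 8)*(q + 6)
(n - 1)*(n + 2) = n^2 + n - 2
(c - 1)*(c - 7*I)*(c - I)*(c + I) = c^4 - c^3 - 7*I*c^3 + c^2 + 7*I*c^2 - c - 7*I*c + 7*I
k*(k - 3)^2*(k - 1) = k^4 - 7*k^3 + 15*k^2 - 9*k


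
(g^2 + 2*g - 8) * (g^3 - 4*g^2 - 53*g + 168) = g^5 - 2*g^4 - 69*g^3 + 94*g^2 + 760*g - 1344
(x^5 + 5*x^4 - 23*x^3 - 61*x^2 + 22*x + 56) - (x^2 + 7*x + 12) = x^5 + 5*x^4 - 23*x^3 - 62*x^2 + 15*x + 44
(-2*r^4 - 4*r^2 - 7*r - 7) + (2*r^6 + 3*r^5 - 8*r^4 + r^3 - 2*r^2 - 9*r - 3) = 2*r^6 + 3*r^5 - 10*r^4 + r^3 - 6*r^2 - 16*r - 10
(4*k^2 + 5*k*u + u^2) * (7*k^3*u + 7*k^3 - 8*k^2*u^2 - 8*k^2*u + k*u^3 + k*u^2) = 28*k^5*u + 28*k^5 + 3*k^4*u^2 + 3*k^4*u - 29*k^3*u^3 - 29*k^3*u^2 - 3*k^2*u^4 - 3*k^2*u^3 + k*u^5 + k*u^4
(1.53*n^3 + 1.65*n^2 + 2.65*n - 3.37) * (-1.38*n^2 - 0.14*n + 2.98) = -2.1114*n^5 - 2.4912*n^4 + 0.671400000000001*n^3 + 9.1966*n^2 + 8.3688*n - 10.0426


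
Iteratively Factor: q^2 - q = (q)*(q - 1)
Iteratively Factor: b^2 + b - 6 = (b + 3)*(b - 2)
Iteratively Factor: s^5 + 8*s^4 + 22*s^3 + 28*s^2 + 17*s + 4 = (s + 4)*(s^4 + 4*s^3 + 6*s^2 + 4*s + 1) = (s + 1)*(s + 4)*(s^3 + 3*s^2 + 3*s + 1) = (s + 1)^2*(s + 4)*(s^2 + 2*s + 1) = (s + 1)^3*(s + 4)*(s + 1)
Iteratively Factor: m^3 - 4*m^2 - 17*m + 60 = (m - 3)*(m^2 - m - 20) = (m - 5)*(m - 3)*(m + 4)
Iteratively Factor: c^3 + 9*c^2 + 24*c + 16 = (c + 1)*(c^2 + 8*c + 16) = (c + 1)*(c + 4)*(c + 4)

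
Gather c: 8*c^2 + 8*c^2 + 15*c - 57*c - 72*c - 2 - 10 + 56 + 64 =16*c^2 - 114*c + 108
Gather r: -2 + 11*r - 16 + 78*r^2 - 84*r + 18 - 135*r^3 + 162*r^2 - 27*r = -135*r^3 + 240*r^2 - 100*r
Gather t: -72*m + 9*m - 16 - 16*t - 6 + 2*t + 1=-63*m - 14*t - 21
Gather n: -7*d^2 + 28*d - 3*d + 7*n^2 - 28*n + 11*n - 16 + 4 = -7*d^2 + 25*d + 7*n^2 - 17*n - 12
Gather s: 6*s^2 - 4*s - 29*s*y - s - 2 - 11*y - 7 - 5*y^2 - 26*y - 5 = 6*s^2 + s*(-29*y - 5) - 5*y^2 - 37*y - 14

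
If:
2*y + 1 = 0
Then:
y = -1/2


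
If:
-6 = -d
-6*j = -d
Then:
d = 6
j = 1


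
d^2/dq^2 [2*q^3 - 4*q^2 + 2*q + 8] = 12*q - 8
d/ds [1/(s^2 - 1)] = -2*s/(s^2 - 1)^2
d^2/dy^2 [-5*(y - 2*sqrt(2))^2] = -10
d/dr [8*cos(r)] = -8*sin(r)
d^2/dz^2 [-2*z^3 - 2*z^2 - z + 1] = -12*z - 4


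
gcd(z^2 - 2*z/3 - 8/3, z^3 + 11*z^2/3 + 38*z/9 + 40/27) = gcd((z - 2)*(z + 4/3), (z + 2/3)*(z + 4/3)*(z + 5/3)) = z + 4/3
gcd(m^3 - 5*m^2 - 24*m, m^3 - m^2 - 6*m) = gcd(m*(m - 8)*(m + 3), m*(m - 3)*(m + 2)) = m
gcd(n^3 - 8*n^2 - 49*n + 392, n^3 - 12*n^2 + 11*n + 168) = n^2 - 15*n + 56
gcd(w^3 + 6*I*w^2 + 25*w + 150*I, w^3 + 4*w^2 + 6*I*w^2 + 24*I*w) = w + 6*I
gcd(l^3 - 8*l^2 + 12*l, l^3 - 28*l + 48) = l - 2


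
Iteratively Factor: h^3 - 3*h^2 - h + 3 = (h - 3)*(h^2 - 1) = (h - 3)*(h + 1)*(h - 1)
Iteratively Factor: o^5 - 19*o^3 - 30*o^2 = (o - 5)*(o^4 + 5*o^3 + 6*o^2) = (o - 5)*(o + 2)*(o^3 + 3*o^2) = (o - 5)*(o + 2)*(o + 3)*(o^2) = o*(o - 5)*(o + 2)*(o + 3)*(o)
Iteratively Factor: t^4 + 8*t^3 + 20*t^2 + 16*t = (t + 4)*(t^3 + 4*t^2 + 4*t) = (t + 2)*(t + 4)*(t^2 + 2*t) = t*(t + 2)*(t + 4)*(t + 2)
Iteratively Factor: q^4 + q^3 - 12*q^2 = (q)*(q^3 + q^2 - 12*q) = q^2*(q^2 + q - 12) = q^2*(q - 3)*(q + 4)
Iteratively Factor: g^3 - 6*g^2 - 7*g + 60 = (g - 4)*(g^2 - 2*g - 15) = (g - 4)*(g + 3)*(g - 5)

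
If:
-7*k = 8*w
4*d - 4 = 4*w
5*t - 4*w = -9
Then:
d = w + 1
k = -8*w/7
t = 4*w/5 - 9/5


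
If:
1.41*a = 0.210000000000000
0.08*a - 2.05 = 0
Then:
No Solution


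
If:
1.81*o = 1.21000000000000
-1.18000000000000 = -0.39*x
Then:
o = 0.67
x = 3.03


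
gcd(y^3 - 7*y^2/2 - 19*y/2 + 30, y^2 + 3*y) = y + 3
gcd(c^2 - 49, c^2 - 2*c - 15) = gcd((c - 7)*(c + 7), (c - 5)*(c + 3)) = 1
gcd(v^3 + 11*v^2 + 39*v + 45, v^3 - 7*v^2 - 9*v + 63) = v + 3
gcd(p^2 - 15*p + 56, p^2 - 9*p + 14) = p - 7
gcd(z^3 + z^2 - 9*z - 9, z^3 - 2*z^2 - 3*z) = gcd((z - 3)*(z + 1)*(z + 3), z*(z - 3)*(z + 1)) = z^2 - 2*z - 3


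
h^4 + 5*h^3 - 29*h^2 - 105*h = h*(h - 5)*(h + 3)*(h + 7)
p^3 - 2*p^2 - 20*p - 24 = (p - 6)*(p + 2)^2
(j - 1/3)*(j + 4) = j^2 + 11*j/3 - 4/3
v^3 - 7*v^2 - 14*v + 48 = (v - 8)*(v - 2)*(v + 3)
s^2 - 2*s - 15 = (s - 5)*(s + 3)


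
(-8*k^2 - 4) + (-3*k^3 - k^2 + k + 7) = -3*k^3 - 9*k^2 + k + 3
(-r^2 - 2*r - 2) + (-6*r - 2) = -r^2 - 8*r - 4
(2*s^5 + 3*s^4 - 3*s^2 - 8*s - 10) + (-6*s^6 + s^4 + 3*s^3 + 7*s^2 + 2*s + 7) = -6*s^6 + 2*s^5 + 4*s^4 + 3*s^3 + 4*s^2 - 6*s - 3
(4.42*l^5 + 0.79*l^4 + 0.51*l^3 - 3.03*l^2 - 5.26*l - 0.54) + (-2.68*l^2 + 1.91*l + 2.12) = 4.42*l^5 + 0.79*l^4 + 0.51*l^3 - 5.71*l^2 - 3.35*l + 1.58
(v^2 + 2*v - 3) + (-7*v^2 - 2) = -6*v^2 + 2*v - 5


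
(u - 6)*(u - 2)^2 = u^3 - 10*u^2 + 28*u - 24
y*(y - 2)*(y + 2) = y^3 - 4*y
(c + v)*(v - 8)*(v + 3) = c*v^2 - 5*c*v - 24*c + v^3 - 5*v^2 - 24*v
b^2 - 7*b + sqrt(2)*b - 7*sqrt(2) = (b - 7)*(b + sqrt(2))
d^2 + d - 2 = (d - 1)*(d + 2)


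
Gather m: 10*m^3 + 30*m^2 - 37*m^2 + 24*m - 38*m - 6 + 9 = 10*m^3 - 7*m^2 - 14*m + 3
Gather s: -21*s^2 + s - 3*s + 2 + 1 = -21*s^2 - 2*s + 3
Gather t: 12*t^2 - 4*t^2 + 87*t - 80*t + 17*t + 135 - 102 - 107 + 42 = 8*t^2 + 24*t - 32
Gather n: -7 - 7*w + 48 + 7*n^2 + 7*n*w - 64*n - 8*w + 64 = 7*n^2 + n*(7*w - 64) - 15*w + 105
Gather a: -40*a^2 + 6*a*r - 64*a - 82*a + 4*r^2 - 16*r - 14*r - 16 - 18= -40*a^2 + a*(6*r - 146) + 4*r^2 - 30*r - 34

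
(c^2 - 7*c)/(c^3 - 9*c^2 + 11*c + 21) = c/(c^2 - 2*c - 3)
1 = 1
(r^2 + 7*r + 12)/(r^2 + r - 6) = (r + 4)/(r - 2)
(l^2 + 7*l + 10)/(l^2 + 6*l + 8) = (l + 5)/(l + 4)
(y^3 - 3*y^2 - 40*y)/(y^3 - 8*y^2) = (y + 5)/y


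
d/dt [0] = 0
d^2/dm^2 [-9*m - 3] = 0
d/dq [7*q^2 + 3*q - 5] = 14*q + 3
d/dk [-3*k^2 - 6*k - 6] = -6*k - 6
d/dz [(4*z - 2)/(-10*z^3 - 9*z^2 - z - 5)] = 2*(40*z^3 - 12*z^2 - 18*z - 11)/(100*z^6 + 180*z^5 + 101*z^4 + 118*z^3 + 91*z^2 + 10*z + 25)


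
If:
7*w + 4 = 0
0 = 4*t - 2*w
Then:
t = -2/7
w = -4/7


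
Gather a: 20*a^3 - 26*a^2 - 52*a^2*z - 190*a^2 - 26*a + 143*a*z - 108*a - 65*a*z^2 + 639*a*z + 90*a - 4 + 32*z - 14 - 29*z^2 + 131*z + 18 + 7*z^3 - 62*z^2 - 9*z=20*a^3 + a^2*(-52*z - 216) + a*(-65*z^2 + 782*z - 44) + 7*z^3 - 91*z^2 + 154*z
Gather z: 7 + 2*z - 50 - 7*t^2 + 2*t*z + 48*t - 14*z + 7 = -7*t^2 + 48*t + z*(2*t - 12) - 36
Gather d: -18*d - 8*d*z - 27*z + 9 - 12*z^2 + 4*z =d*(-8*z - 18) - 12*z^2 - 23*z + 9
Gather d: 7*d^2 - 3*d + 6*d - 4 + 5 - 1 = 7*d^2 + 3*d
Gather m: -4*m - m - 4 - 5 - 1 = -5*m - 10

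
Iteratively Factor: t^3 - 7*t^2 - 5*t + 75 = (t - 5)*(t^2 - 2*t - 15) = (t - 5)*(t + 3)*(t - 5)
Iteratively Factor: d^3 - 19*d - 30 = (d + 2)*(d^2 - 2*d - 15) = (d + 2)*(d + 3)*(d - 5)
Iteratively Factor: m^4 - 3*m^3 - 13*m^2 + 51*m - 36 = (m + 4)*(m^3 - 7*m^2 + 15*m - 9) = (m - 3)*(m + 4)*(m^2 - 4*m + 3) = (m - 3)^2*(m + 4)*(m - 1)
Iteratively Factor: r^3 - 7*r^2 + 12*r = (r)*(r^2 - 7*r + 12) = r*(r - 4)*(r - 3)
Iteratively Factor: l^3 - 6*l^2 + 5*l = (l)*(l^2 - 6*l + 5) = l*(l - 1)*(l - 5)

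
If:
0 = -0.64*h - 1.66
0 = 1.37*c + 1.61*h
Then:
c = 3.05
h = -2.59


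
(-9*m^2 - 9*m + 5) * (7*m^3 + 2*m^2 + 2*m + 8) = -63*m^5 - 81*m^4 - m^3 - 80*m^2 - 62*m + 40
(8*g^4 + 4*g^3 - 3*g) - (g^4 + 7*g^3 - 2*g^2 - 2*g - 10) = 7*g^4 - 3*g^3 + 2*g^2 - g + 10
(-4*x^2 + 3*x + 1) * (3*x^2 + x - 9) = -12*x^4 + 5*x^3 + 42*x^2 - 26*x - 9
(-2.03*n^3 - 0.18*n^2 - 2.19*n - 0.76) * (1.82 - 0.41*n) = 0.8323*n^4 - 3.6208*n^3 + 0.5703*n^2 - 3.6742*n - 1.3832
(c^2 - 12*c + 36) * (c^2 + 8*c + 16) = c^4 - 4*c^3 - 44*c^2 + 96*c + 576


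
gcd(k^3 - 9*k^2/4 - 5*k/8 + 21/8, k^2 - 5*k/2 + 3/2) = k - 3/2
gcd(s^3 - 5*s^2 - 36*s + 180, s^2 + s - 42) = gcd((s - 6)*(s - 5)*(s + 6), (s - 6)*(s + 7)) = s - 6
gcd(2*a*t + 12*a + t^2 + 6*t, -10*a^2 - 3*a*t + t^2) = 2*a + t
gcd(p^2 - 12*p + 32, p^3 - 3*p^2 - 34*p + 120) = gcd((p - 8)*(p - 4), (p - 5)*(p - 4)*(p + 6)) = p - 4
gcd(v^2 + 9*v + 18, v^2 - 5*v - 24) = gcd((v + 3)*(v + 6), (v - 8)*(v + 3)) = v + 3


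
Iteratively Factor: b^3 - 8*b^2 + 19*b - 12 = (b - 4)*(b^2 - 4*b + 3) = (b - 4)*(b - 3)*(b - 1)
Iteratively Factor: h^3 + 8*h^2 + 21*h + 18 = (h + 2)*(h^2 + 6*h + 9) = (h + 2)*(h + 3)*(h + 3)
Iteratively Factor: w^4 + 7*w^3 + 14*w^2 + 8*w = (w + 1)*(w^3 + 6*w^2 + 8*w) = (w + 1)*(w + 2)*(w^2 + 4*w) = w*(w + 1)*(w + 2)*(w + 4)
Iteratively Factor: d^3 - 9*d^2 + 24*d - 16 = (d - 1)*(d^2 - 8*d + 16) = (d - 4)*(d - 1)*(d - 4)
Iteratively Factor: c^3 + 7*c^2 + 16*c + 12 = (c + 3)*(c^2 + 4*c + 4) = (c + 2)*(c + 3)*(c + 2)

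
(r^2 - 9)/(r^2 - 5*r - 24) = (r - 3)/(r - 8)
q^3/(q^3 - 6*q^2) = q/(q - 6)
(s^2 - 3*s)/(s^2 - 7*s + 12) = s/(s - 4)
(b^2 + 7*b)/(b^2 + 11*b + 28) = b/(b + 4)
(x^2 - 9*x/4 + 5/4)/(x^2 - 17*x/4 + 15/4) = (x - 1)/(x - 3)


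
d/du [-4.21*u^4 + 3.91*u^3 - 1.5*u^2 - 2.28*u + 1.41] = -16.84*u^3 + 11.73*u^2 - 3.0*u - 2.28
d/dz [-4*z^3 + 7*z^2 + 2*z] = -12*z^2 + 14*z + 2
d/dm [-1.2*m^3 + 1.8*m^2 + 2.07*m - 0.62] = -3.6*m^2 + 3.6*m + 2.07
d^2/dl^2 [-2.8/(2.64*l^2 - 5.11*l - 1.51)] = (-39.02976*l^2 + 75.54624*l + 2.8*(5.28*l - 5.11)*(10.56*l - 10.22) + 22.32384)/(-2.64*l^2 + 5.11*l + 1.51)^3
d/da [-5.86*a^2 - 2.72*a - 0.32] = -11.72*a - 2.72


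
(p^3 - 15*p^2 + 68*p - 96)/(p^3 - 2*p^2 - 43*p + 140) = (p^2 - 11*p + 24)/(p^2 + 2*p - 35)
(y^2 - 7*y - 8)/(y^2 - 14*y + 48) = (y + 1)/(y - 6)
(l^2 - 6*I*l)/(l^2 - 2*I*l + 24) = l/(l + 4*I)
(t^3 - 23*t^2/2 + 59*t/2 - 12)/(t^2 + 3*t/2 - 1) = (t^2 - 11*t + 24)/(t + 2)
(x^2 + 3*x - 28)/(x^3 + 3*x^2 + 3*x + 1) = (x^2 + 3*x - 28)/(x^3 + 3*x^2 + 3*x + 1)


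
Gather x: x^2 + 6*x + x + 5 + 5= x^2 + 7*x + 10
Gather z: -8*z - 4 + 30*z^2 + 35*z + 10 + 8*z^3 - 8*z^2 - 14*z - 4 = 8*z^3 + 22*z^2 + 13*z + 2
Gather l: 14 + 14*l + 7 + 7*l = 21*l + 21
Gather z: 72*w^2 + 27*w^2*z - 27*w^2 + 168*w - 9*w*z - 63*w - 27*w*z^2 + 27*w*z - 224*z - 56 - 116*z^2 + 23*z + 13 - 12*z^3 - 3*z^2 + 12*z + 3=45*w^2 + 105*w - 12*z^3 + z^2*(-27*w - 119) + z*(27*w^2 + 18*w - 189) - 40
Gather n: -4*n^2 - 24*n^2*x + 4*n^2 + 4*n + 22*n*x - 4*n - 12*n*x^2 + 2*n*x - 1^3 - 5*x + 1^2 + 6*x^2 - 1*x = -24*n^2*x + n*(-12*x^2 + 24*x) + 6*x^2 - 6*x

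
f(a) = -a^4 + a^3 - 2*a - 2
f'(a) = -4*a^3 + 3*a^2 - 2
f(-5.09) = -794.92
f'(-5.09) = 603.21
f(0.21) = -2.41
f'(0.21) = -1.90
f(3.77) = -157.96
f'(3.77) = -173.69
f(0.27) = -2.53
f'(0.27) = -1.86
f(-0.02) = -1.96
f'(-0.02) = -2.00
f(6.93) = -1989.44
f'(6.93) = -1189.18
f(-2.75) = -74.49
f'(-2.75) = 103.88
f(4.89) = -466.64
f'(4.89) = -397.98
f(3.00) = -62.00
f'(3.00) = -83.00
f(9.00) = -5852.00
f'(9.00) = -2675.00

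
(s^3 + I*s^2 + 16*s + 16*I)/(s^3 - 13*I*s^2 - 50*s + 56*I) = (s^2 + 5*I*s - 4)/(s^2 - 9*I*s - 14)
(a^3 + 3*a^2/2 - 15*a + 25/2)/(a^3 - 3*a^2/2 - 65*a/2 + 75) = (a^2 + 4*a - 5)/(a^2 + a - 30)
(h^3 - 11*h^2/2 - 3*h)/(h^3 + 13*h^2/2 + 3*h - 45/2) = h*(2*h^2 - 11*h - 6)/(2*h^3 + 13*h^2 + 6*h - 45)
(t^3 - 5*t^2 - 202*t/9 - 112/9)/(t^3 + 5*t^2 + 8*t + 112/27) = 3*(3*t^2 - 22*t - 16)/(9*t^2 + 24*t + 16)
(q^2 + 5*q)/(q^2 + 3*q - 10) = q/(q - 2)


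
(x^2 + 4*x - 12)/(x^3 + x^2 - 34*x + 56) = (x + 6)/(x^2 + 3*x - 28)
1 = 1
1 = 1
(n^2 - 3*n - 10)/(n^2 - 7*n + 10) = (n + 2)/(n - 2)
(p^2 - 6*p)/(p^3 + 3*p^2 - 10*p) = (p - 6)/(p^2 + 3*p - 10)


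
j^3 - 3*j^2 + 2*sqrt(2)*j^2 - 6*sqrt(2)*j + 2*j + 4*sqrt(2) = (j - 2)*(j - 1)*(j + 2*sqrt(2))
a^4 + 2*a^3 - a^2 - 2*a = a*(a - 1)*(a + 1)*(a + 2)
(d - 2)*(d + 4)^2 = d^3 + 6*d^2 - 32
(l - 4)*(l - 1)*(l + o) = l^3 + l^2*o - 5*l^2 - 5*l*o + 4*l + 4*o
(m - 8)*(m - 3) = m^2 - 11*m + 24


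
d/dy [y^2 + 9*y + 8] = 2*y + 9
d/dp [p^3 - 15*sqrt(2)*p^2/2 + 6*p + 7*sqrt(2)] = 3*p^2 - 15*sqrt(2)*p + 6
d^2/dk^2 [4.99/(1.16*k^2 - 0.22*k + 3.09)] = (-13.429088*k^2 + 2.546896*k + 4.99*(2.32*k - 0.22)*(4.64*k - 0.44) - 35.772312)/(1.16*k^2 - 0.22*k + 3.09)^3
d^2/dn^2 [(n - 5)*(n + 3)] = 2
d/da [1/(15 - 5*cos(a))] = -sin(a)/(5*(cos(a) - 3)^2)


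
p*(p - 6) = p^2 - 6*p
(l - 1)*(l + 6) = l^2 + 5*l - 6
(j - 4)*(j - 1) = j^2 - 5*j + 4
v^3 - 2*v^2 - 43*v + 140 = (v - 5)*(v - 4)*(v + 7)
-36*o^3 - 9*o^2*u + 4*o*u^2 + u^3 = (-3*o + u)*(3*o + u)*(4*o + u)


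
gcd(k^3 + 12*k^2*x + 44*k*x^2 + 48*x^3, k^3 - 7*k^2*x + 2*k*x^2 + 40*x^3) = k + 2*x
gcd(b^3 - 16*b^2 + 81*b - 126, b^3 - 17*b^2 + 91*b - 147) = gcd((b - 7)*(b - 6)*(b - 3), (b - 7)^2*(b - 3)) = b^2 - 10*b + 21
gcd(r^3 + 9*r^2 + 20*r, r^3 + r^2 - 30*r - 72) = r + 4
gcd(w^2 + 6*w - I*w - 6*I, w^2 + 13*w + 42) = w + 6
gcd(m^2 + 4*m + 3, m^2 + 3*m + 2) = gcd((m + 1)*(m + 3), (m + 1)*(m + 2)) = m + 1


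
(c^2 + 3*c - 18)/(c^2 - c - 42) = (c - 3)/(c - 7)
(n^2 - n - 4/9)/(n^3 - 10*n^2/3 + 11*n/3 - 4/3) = (n + 1/3)/(n^2 - 2*n + 1)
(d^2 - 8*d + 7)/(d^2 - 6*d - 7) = (d - 1)/(d + 1)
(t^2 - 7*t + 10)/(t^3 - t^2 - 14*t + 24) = (t - 5)/(t^2 + t - 12)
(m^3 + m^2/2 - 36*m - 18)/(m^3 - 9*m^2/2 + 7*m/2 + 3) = (m^2 - 36)/(m^2 - 5*m + 6)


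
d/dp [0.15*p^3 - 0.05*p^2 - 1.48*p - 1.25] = 0.45*p^2 - 0.1*p - 1.48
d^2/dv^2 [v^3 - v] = 6*v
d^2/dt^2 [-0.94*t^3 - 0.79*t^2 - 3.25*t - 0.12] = -5.64*t - 1.58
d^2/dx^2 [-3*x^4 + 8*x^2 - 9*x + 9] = 16 - 36*x^2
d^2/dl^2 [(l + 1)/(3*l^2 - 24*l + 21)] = 2*((7 - 3*l)*(l^2 - 8*l + 7) + 4*(l - 4)^2*(l + 1))/(3*(l^2 - 8*l + 7)^3)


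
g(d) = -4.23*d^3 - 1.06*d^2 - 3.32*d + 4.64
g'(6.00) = -472.88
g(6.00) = -967.12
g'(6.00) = -472.88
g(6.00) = -967.12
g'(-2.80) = -96.87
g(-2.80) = 98.48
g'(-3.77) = -175.69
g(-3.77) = 228.75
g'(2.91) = -116.95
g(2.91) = -118.23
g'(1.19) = -23.81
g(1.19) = -7.94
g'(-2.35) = -68.42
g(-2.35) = 61.48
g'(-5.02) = -312.47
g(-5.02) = 529.71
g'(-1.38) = -24.56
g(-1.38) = 18.32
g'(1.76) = -46.36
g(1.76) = -27.55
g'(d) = -12.69*d^2 - 2.12*d - 3.32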